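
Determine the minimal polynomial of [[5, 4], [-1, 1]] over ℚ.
The characteristic polynomial factors as (x - 3)^2. The minimal polynomial is ∏(x - λ)^{k_λ} where k_λ is the size of the largest Jordan block at λ.

For λ = 3: rank(A - 3I) = 1, and the largest Jordan block has size 2 (the smallest k with rank((A - 3I)^k) = rank((A - 3I)^(k+1))).

So m_A(x) = (x - 3)^2.

m_A(x) = (x - 3)^2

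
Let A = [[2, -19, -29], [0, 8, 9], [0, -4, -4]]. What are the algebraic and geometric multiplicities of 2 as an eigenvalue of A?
The characteristic polynomial is (x - 2)^3, so the factor x - 2 appears with exponent 3: the algebraic multiplicity is 3.

rank(A - 2I) = 2, so the eigenspace has dimension 3 - 2 = 1: the geometric multiplicity is 1.

Since 1 < 3, A is not diagonalizable.

algebraic multiplicity 3, geometric multiplicity 1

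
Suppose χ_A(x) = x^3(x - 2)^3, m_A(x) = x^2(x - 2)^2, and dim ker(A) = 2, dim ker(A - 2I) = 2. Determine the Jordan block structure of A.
Jordan blocks: (0, 2), (0, 1), (2, 2), (2, 1)

λ = 0: algebraic multiplicity 3 (exponent in χ_A), largest block size 2 (exponent in m_A), 2 blocks (geometric multiplicity). These force block sizes [2, 1].
λ = 2: algebraic multiplicity 3 (exponent in χ_A), largest block size 2 (exponent in m_A), 2 blocks (geometric multiplicity). These force block sizes [2, 1].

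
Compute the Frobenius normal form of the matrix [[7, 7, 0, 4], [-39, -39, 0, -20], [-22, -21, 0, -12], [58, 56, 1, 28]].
R = [[0, 0, 0, -16], [1, 0, 0, -20], [0, 1, 0, -4], [0, 0, 1, -4]]

The invariant factors of A (the non-unit diagonal entries of the Smith normal form of xI - A over ℚ[x]) are (x + 4)(x^3 + 4x + 4), each dividing the next. The characteristic polynomial is their product, (x + 4)(x^3 + 4x + 4).

The rational canonical form is the block-diagonal matrix of companion matrices C(f_i):
R = [[0, 0, 0, -16], [1, 0, 0, -20], [0, 1, 0, -4], [0, 0, 1, -4]].

Note the characteristic polynomial does not split into linear factors over ℚ, so A has no Jordan form over ℚ; the rational canonical form exists over any field.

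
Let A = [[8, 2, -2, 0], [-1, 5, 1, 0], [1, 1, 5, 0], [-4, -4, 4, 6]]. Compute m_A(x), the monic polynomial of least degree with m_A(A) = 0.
The characteristic polynomial factors as (x - 6)^4. The minimal polynomial is ∏(x - λ)^{k_λ} where k_λ is the size of the largest Jordan block at λ.

For λ = 6: rank(A - 6I) = 1, and the largest Jordan block has size 2 (the smallest k with rank((A - 6I)^k) = rank((A - 6I)^(k+1))).

So m_A(x) = (x - 6)^2.

m_A(x) = (x - 6)^2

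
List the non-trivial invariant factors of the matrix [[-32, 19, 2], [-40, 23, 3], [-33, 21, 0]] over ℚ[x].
(x + 3)^3

The Jordan structure of A has elementary divisors (x + 3)^3. Arranging the block sizes at each eigenvalue in decreasing order and taking row products gives the invariant factors.

Invariant factors (smallest first, each dividing the next): (x + 3)^3.

Check: the last factor (x + 3)^3 is the minimal polynomial, and the product (x + 3)^3 is the characteristic polynomial.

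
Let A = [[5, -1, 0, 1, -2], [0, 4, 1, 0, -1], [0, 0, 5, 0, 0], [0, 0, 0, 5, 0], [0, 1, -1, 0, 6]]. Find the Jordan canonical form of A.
J = [[5, 1, 0, 0, 0], [0, 5, 1, 0, 0], [0, 0, 5, 0, 0], [0, 0, 0, 5, 0], [0, 0, 0, 0, 5]]

The characteristic polynomial is det(xI - A) = (x - 5)^5, so the eigenvalues are 5 (algebraic multiplicity 5).

For λ = 5: rank(A - 5I) = 2, rank((A - 5I)^2) = 1, rank((A - 5I)^3) = 0. The eigenspace has dimension 5 - 2 = 3, so there are 3 Jordan blocks; the rank sequence gives block sizes [3, 1, 1].

Assembling the blocks gives the Jordan form J above.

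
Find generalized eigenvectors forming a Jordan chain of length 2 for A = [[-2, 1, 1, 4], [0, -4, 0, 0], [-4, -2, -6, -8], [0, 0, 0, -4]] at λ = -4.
We seek v_1 ∈ ker((A + 4I)^2) \ ker(A + 4I), then set v_{i+1} = (A + 4I) v_i.

One such chain is v_1 = [[0, 1, 0, 0]]^T, v_2 = [[1, 0, -2, 0]]^T. Check: (A + 4I) v_2 = [[0, 0, 0, 0]]^T = 0.

v_1 = [[0, 1, 0, 0]]^T, v_2 = [[1, 0, -2, 0]]^T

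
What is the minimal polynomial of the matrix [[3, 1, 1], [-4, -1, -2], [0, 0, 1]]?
The characteristic polynomial factors as (x - 1)^3. The minimal polynomial is ∏(x - λ)^{k_λ} where k_λ is the size of the largest Jordan block at λ.

For λ = 1: rank(A - I) = 1, and the largest Jordan block has size 2 (the smallest k with rank((A - I)^k) = rank((A - I)^(k+1))).

So m_A(x) = (x - 1)^2.

m_A(x) = (x - 1)^2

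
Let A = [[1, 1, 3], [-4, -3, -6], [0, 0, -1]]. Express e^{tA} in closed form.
A has Jordan form J = [[-1, 1, 0], [0, -1, 0], [0, 0, -1]] with A = PJP^{-1}, so e^{tA} = P e^{tJ} P^{-1}.

For a Jordan block J_k(λ), e^{tJ_k(λ)} = e^{λt} · (I + tN + t^2 N^2/2! + ... + t^{k-1} N^{k-1}/(k-1)!) where N is the nilpotent superdiagonal part.

Assembling the blocks and conjugating back gives the entries of e^{tA} as shown above.

e^{tA} = [[(2*t + 1)*e^{-t}, t*e^{-t}, 3*t*e^{-t}], [-4*t*e^{-t}, (1 - 2*t)*e^{-t}, -6*t*e^{-t}], [0, 0, e^{-t}]]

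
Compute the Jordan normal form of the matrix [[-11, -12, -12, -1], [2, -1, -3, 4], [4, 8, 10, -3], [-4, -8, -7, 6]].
The characteristic polynomial is det(xI - A) = (x - 3)^3(x + 5), so the eigenvalues are -5 (algebraic multiplicity 1), 3 (algebraic multiplicity 3).

For λ = -5: algebraic multiplicity 1 gives one 1×1 block.

For λ = 3: rank(A - 3I) = 3, rank((A - 3I)^2) = 2, rank((A - 3I)^3) = 1. The eigenspace has dimension 4 - 3 = 1, so there is 1 Jordan block; the rank sequence gives block sizes [3].

Assembling the blocks gives the Jordan form J above.

J = [[-5, 0, 0, 0], [0, 3, 1, 0], [0, 0, 3, 1], [0, 0, 0, 3]]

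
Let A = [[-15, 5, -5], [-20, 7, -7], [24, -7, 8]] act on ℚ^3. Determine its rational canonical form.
The invariant factors of A (the non-unit diagonal entries of the Smith normal form of xI - A over ℚ[x]) are x^3 + 2x + 5, each dividing the next. The characteristic polynomial is their product, x^3 + 2x + 5.

The rational canonical form is the block-diagonal matrix of companion matrices C(f_i):
R = [[0, 0, -5], [1, 0, -2], [0, 1, 0]].

Note the characteristic polynomial does not split into linear factors over ℚ, so A has no Jordan form over ℚ; the rational canonical form exists over any field.

R = [[0, 0, -5], [1, 0, -2], [0, 1, 0]]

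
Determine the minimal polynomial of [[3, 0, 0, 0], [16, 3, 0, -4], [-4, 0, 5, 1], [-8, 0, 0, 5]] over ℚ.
The characteristic polynomial factors as (x - 5)^2(x - 3)^2. The minimal polynomial is ∏(x - λ)^{k_λ} where k_λ is the size of the largest Jordan block at λ.

For λ = 3: rank(A - 3I) = 2, and the largest Jordan block has size 1 (the smallest k with rank((A - 3I)^k) = rank((A - 3I)^(k+1))).
For λ = 5: rank(A - 5I) = 3, and the largest Jordan block has size 2 (the smallest k with rank((A - 5I)^k) = rank((A - 5I)^(k+1))).

So m_A(x) = (x - 5)^2(x - 3).

m_A(x) = (x - 5)^2(x - 3)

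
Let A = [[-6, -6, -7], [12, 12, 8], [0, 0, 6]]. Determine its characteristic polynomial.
χ_A(x) = x(x - 6)^2

xI - A = [[x + 6, 6, 7], [-12, x - 12, -8], [0, 0, x - 6]].

Expanding det(xI - A) along the first row:
det(xI - A) = + (x + 6)·det([[x - 12, -8], [0, x - 6]]) - (6)·det([[-12, -8], [0, x - 6]]) + (7)·det([[-12, x - 12], [0, 0]]).

Evaluating gives χ_A(x) = x^3 - 12x^2 + 36x = x(x - 6)^2.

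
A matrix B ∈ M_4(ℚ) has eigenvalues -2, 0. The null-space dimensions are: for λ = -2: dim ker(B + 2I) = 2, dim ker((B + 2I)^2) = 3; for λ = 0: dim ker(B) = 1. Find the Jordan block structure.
λ = -2: successive nullity increments [2, 1] count blocks of size ≥ k; block sizes are [2, 1].
λ = 0: successive nullity increments [1] count blocks of size ≥ k; block sizes are [1].

Jordan blocks: (-2, 2), (-2, 1), (0, 1)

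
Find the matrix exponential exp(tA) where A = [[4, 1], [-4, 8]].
e^{tA} = [[(1 - 2*t)*e^{6*t}, t*e^{6*t}], [-4*t*e^{6*t}, (2*t + 1)*e^{6*t}]]

A has Jordan form J = [[6, 1], [0, 6]] with A = PJP^{-1}, so e^{tA} = P e^{tJ} P^{-1}.

For a Jordan block J_k(λ), e^{tJ_k(λ)} = e^{λt} · (I + tN + t^2 N^2/2! + ... + t^{k-1} N^{k-1}/(k-1)!) where N is the nilpotent superdiagonal part.

Assembling the blocks and conjugating back gives the entries of e^{tA} as shown above.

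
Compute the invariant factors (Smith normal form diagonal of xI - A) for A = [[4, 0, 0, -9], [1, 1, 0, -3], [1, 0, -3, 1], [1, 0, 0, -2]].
x - 1, (x - 1)^2(x + 3)

The Jordan structure of A has elementary divisors (x + 3), (x - 1)^2, (x - 1). Arranging the block sizes at each eigenvalue in decreasing order and taking row products gives the invariant factors.

Invariant factors (smallest first, each dividing the next): x - 1, (x - 1)^2(x + 3).

Check: the last factor (x - 1)^2(x + 3) is the minimal polynomial, and the product (x - 1)^3(x + 3) is the characteristic polynomial.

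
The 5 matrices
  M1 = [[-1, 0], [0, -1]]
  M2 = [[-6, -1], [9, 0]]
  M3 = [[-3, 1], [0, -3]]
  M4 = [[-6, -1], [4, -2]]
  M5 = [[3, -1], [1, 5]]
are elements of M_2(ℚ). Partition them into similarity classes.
Characteristic polynomials: χ_{M1} = (x + 1)^2, χ_{M2} = (x + 3)^2, χ_{M3} = (x + 3)^2, χ_{M4} = (x + 4)^2, χ_{M5} = (x - 4)^2.

{M1}: invariant factors x + 1, x + 1.

{M2, M3}: invariant factors (x + 3)^2.

{M4}: invariant factors (x + 4)^2.

{M5}: invariant factors (x - 4)^2.

Matrices are similar if and only if their invariant-factor lists agree; the partition into similarity classes is {M1}, {M2, M3}, {M4}, {M5}.

4 classes: {M1}, {M2, M3}, {M4}, {M5}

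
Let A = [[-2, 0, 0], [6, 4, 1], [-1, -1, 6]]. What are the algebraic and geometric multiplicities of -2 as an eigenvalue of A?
The characteristic polynomial is (x - 5)^2(x + 2), so the factor x + 2 appears with exponent 1: the algebraic multiplicity is 1.

rank(A + 2I) = 2, so the eigenspace has dimension 3 - 2 = 1: the geometric multiplicity is 1.

algebraic multiplicity 1, geometric multiplicity 1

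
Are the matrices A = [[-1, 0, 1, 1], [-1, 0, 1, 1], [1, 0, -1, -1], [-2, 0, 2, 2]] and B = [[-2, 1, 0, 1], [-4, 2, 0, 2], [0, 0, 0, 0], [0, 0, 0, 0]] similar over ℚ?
Yes.

Two matrices over a field are similar if and only if they have the same invariant factors.

Both A and B have characteristic polynomial x^4 and minimal polynomial x^2. Computing further, both have invariant factors x, x, x^2. Hence A and B are similar.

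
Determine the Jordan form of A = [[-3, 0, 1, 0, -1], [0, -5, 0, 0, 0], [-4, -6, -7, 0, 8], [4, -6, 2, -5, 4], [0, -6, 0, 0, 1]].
The characteristic polynomial is det(xI - A) = (x - 1)(x + 5)^4, so the eigenvalues are -5 (algebraic multiplicity 4), 1 (algebraic multiplicity 1).

For λ = -5: rank(A + 5I) = 2, rank((A + 5I)^2) = 1. The eigenspace has dimension 5 - 2 = 3, so there are 3 Jordan blocks; the rank sequence gives block sizes [2, 1, 1].

For λ = 1: algebraic multiplicity 1 gives one 1×1 block.

Assembling the blocks gives the Jordan form J above.

J = [[-5, 1, 0, 0, 0], [0, -5, 0, 0, 0], [0, 0, -5, 0, 0], [0, 0, 0, -5, 0], [0, 0, 0, 0, 1]]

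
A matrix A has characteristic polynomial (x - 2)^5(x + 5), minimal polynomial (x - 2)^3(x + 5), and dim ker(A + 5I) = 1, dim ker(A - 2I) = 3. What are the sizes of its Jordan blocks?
Jordan blocks: (-5, 1), (2, 3), (2, 1), (2, 1)

λ = -5: algebraic multiplicity 1 (exponent in χ_A), largest block size 1 (exponent in m_A), 1 block (geometric multiplicity). This forces block sizes [1].
λ = 2: algebraic multiplicity 5 (exponent in χ_A), largest block size 3 (exponent in m_A), 3 blocks (geometric multiplicity). These force block sizes [3, 1, 1].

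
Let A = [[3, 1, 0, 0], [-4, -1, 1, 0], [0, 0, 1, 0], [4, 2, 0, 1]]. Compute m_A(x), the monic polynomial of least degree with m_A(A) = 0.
m_A(x) = (x - 1)^3

The characteristic polynomial factors as (x - 1)^4. The minimal polynomial is ∏(x - λ)^{k_λ} where k_λ is the size of the largest Jordan block at λ.

For λ = 1: rank(A - I) = 2, and the largest Jordan block has size 3 (the smallest k with rank((A - I)^k) = rank((A - I)^(k+1))).

So m_A(x) = (x - 1)^3.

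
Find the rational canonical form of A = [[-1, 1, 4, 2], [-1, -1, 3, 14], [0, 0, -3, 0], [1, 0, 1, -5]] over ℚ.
The invariant factors of A (the non-unit diagonal entries of the Smith normal form of xI - A over ℚ[x]) are x + 3, (x + 3)(x^2 + 4x - 2), each dividing the next. The characteristic polynomial is their product, (x + 3)^2(x^2 + 4x - 2).

The rational canonical form is the block-diagonal matrix of companion matrices C(f_i):
R = [[-3, 0, 0, 0], [0, 0, 0, 6], [0, 1, 0, -10], [0, 0, 1, -7]].

Note the characteristic polynomial does not split into linear factors over ℚ, so A has no Jordan form over ℚ; the rational canonical form exists over any field.

R = [[-3, 0, 0, 0], [0, 0, 0, 6], [0, 1, 0, -10], [0, 0, 1, -7]]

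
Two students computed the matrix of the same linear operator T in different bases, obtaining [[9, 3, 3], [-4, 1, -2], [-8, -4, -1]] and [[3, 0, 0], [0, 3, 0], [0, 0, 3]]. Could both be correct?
Both have characteristic polynomial (x - 3)^3, but the minimal polynomial of A is (x - 3)^2 while the minimal polynomial of B is x - 3. The minimal polynomial is a similarity invariant, so A and B are not similar.

No.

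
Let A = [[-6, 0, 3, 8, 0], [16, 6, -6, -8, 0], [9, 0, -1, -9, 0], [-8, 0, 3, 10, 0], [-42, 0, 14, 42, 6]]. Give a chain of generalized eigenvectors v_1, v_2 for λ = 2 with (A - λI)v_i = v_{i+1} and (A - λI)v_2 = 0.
We seek v_1 ∈ ker((A - 2I)^2) \ ker(A - 2I), then set v_{i+1} = (A - 2I) v_i.

One such chain is v_1 = [[1, 0, 3, 0, 0]]^T, v_2 = [[1, -2, 0, 1, 0]]^T. Check: (A - 2I) v_2 = [[0, 0, 0, 0, 0]]^T = 0.

v_1 = [[1, 0, 3, 0, 0]]^T, v_2 = [[1, -2, 0, 1, 0]]^T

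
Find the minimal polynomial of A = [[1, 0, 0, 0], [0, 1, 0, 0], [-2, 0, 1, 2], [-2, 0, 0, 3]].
The characteristic polynomial factors as (x - 3)(x - 1)^3. The minimal polynomial is ∏(x - λ)^{k_λ} where k_λ is the size of the largest Jordan block at λ.

For λ = 1: rank(A - I) = 1, and the largest Jordan block has size 1 (the smallest k with rank((A - I)^k) = rank((A - I)^(k+1))).
For λ = 3: rank(A - 3I) = 3, and the largest Jordan block has size 1 (the smallest k with rank((A - 3I)^k) = rank((A - 3I)^(k+1))).

So m_A(x) = (x - 3)(x - 1).

m_A(x) = (x - 3)(x - 1)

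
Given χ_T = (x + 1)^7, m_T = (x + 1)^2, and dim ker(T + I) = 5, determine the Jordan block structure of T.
λ = -1: algebraic multiplicity 7 (exponent in χ_T), largest block size 2 (exponent in m_T), 5 blocks (geometric multiplicity). These force block sizes [2, 2, 1, 1, 1].

Jordan blocks: (-1, 2), (-1, 2), (-1, 1), (-1, 1), (-1, 1)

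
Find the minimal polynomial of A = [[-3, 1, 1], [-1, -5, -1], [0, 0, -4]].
The characteristic polynomial factors as (x + 4)^3. The minimal polynomial is ∏(x - λ)^{k_λ} where k_λ is the size of the largest Jordan block at λ.

For λ = -4: rank(A + 4I) = 1, and the largest Jordan block has size 2 (the smallest k with rank((A + 4I)^k) = rank((A + 4I)^(k+1))).

So m_A(x) = (x + 4)^2.

m_A(x) = (x + 4)^2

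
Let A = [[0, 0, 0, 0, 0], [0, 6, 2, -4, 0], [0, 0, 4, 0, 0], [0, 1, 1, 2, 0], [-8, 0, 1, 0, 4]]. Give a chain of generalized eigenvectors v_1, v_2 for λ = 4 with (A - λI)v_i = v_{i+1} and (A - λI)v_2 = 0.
v_1 = [[0, 0, 1, 0, 2]]^T, v_2 = [[0, 2, 0, 1, 1]]^T

We seek v_1 ∈ ker((A - 4I)^2) \ ker(A - 4I), then set v_{i+1} = (A - 4I) v_i.

One such chain is v_1 = [[0, 0, 1, 0, 2]]^T, v_2 = [[0, 2, 0, 1, 1]]^T. Check: (A - 4I) v_2 = [[0, 0, 0, 0, 0]]^T = 0.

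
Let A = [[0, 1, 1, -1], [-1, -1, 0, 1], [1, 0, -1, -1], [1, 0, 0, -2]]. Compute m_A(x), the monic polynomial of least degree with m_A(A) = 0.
The characteristic polynomial factors as (x + 1)^4. The minimal polynomial is ∏(x - λ)^{k_λ} where k_λ is the size of the largest Jordan block at λ.

For λ = -1: rank(A + I) = 2, and the largest Jordan block has size 3 (the smallest k with rank((A + I)^k) = rank((A + I)^(k+1))).

So m_A(x) = (x + 1)^3.

m_A(x) = (x + 1)^3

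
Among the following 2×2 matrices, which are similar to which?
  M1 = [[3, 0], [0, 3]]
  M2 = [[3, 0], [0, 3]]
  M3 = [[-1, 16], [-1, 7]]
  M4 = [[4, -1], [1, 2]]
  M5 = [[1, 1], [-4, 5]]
2 classes: {M1, M2}, {M3, M4, M5}

Characteristic polynomials: χ_{M1} = (x - 3)^2, χ_{M2} = (x - 3)^2, χ_{M3} = (x - 3)^2, χ_{M4} = (x - 3)^2, χ_{M5} = (x - 3)^2.

{M1, M2}: invariant factors x - 3, x - 3.

{M3, M4, M5}: invariant factors (x - 3)^2.

Matrices are similar if and only if their invariant-factor lists agree; the partition into similarity classes is {M1, M2}, {M3, M4, M5}.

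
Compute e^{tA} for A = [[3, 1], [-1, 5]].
e^{tA} = [[(1 - t)*e^{4*t}, t*e^{4*t}], [-t*e^{4*t}, (t + 1)*e^{4*t}]]

A has Jordan form J = [[4, 1], [0, 4]] with A = PJP^{-1}, so e^{tA} = P e^{tJ} P^{-1}.

For a Jordan block J_k(λ), e^{tJ_k(λ)} = e^{λt} · (I + tN + t^2 N^2/2! + ... + t^{k-1} N^{k-1}/(k-1)!) where N is the nilpotent superdiagonal part.

Assembling the blocks and conjugating back gives the entries of e^{tA} as shown above.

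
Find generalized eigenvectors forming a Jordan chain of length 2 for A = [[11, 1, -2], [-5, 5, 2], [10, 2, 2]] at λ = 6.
v_1 = [[-3, 4, -6]]^T, v_2 = [[1, -1, 2]]^T

We seek v_1 ∈ ker((A - 6I)^2) \ ker(A - 6I), then set v_{i+1} = (A - 6I) v_i.

One such chain is v_1 = [[-3, 4, -6]]^T, v_2 = [[1, -1, 2]]^T. Check: (A - 6I) v_2 = [[0, 0, 0]]^T = 0.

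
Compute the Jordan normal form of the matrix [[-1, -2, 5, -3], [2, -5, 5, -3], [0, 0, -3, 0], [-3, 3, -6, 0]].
The characteristic polynomial is det(xI - A) = x(x + 3)^3, so the eigenvalues are -3 (algebraic multiplicity 3), 0 (algebraic multiplicity 1).

For λ = -3: rank(A + 3I) = 2, rank((A + 3I)^2) = 1. The eigenspace has dimension 4 - 2 = 2, so there are 2 Jordan blocks; the rank sequence gives block sizes [2, 1].

For λ = 0: algebraic multiplicity 1 gives one 1×1 block.

Assembling the blocks gives the Jordan form J above.

J = [[-3, 1, 0, 0], [0, -3, 0, 0], [0, 0, -3, 0], [0, 0, 0, 0]]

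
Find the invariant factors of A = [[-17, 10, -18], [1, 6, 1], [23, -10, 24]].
(x - 6)^2(x - 1)

The Jordan structure of A has elementary divisors (x - 1), (x - 6)^2. Arranging the block sizes at each eigenvalue in decreasing order and taking row products gives the invariant factors.

Invariant factors (smallest first, each dividing the next): (x - 6)^2(x - 1).

Check: the last factor (x - 6)^2(x - 1) is the minimal polynomial, and the product (x - 6)^2(x - 1) is the characteristic polynomial.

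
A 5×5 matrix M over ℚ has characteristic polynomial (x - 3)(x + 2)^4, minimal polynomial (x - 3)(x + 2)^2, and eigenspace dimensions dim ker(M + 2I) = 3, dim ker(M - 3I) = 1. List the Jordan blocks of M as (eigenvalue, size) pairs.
Jordan blocks: (-2, 2), (-2, 1), (-2, 1), (3, 1)

λ = -2: algebraic multiplicity 4 (exponent in χ_M), largest block size 2 (exponent in m_M), 3 blocks (geometric multiplicity). These force block sizes [2, 1, 1].
λ = 3: algebraic multiplicity 1 (exponent in χ_M), largest block size 1 (exponent in m_M), 1 block (geometric multiplicity). This forces block sizes [1].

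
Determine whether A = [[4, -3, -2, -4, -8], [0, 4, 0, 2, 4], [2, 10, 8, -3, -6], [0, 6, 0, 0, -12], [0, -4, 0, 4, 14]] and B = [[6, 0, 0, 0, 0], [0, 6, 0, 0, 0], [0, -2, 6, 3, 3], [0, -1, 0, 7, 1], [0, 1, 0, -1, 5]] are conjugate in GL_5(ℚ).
Yes.

Two matrices over a field are similar if and only if they have the same invariant factors.

Both A and B have characteristic polynomial (x - 6)^5 and minimal polynomial (x - 6)^2. Computing further, both have invariant factors x - 6, (x - 6)^2, (x - 6)^2. Hence A and B are similar.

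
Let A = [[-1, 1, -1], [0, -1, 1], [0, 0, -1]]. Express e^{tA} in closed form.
A has Jordan form J = [[-1, 1, 0], [0, -1, 1], [0, 0, -1]] with A = PJP^{-1}, so e^{tA} = P e^{tJ} P^{-1}.

For a Jordan block J_k(λ), e^{tJ_k(λ)} = e^{λt} · (I + tN + t^2 N^2/2! + ... + t^{k-1} N^{k-1}/(k-1)!) where N is the nilpotent superdiagonal part.

Assembling the blocks and conjugating back gives the entries of e^{tA} as shown above.

e^{tA} = [[e^{-t}, t*e^{-t}, t*(t - 2)*e^{-t}/2], [0, e^{-t}, t*e^{-t}], [0, 0, e^{-t}]]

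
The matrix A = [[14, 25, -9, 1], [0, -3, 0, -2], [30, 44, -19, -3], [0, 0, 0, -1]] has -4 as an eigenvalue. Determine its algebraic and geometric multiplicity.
algebraic multiplicity 1, geometric multiplicity 1

The characteristic polynomial is (x + 1)^2(x + 3)(x + 4), so the factor x + 4 appears with exponent 1: the algebraic multiplicity is 1.

rank(A + 4I) = 3, so the eigenspace has dimension 4 - 3 = 1: the geometric multiplicity is 1.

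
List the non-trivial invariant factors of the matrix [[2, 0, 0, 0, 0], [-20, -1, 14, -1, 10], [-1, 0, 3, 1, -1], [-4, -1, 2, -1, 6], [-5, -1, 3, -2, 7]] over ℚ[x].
The Jordan structure of A has elementary divisors (x - 2)^2, (x - 2)^2, (x - 2). Arranging the block sizes at each eigenvalue in decreasing order and taking row products gives the invariant factors.

Invariant factors (smallest first, each dividing the next): x - 2, (x - 2)^2, (x - 2)^2.

Check: the last factor (x - 2)^2 is the minimal polynomial, and the product (x - 2)^5 is the characteristic polynomial.

x - 2, (x - 2)^2, (x - 2)^2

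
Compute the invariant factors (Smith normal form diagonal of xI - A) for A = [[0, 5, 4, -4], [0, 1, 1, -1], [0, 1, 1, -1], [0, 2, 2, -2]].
The Jordan structure of A has elementary divisors x^3, x. Arranging the block sizes at each eigenvalue in decreasing order and taking row products gives the invariant factors.

Invariant factors (smallest first, each dividing the next): x, x^3.

Check: the last factor x^3 is the minimal polynomial, and the product x^4 is the characteristic polynomial.

x, x^3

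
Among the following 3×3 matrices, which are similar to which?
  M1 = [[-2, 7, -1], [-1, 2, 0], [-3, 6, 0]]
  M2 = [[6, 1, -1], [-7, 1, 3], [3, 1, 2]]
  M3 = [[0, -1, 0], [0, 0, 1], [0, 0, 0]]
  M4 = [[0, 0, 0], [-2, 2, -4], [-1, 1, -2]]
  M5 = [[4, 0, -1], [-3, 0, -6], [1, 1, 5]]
3 classes: {M1, M3}, {M2, M5}, {M4}

Characteristic polynomials: χ_{M1} = x^3, χ_{M2} = (x - 3)^3, χ_{M3} = x^3, χ_{M4} = x^3, χ_{M5} = (x - 3)^3.

{M1, M3}: invariant factors x^3.

{M2, M5}: invariant factors (x - 3)^3.

{M4}: invariant factors x, x^2.

Matrices are similar if and only if their invariant-factor lists agree; the partition into similarity classes is {M1, M3}, {M2, M5}, {M4}.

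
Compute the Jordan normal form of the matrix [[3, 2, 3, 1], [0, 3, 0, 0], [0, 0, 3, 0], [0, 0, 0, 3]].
J = [[3, 1, 0, 0], [0, 3, 0, 0], [0, 0, 3, 0], [0, 0, 0, 3]]

The characteristic polynomial is det(xI - A) = (x - 3)^4, so the eigenvalues are 3 (algebraic multiplicity 4).

For λ = 3: rank(A - 3I) = 1, rank((A - 3I)^2) = 0. The eigenspace has dimension 4 - 1 = 3, so there are 3 Jordan blocks; the rank sequence gives block sizes [2, 1, 1].

Assembling the blocks gives the Jordan form J above.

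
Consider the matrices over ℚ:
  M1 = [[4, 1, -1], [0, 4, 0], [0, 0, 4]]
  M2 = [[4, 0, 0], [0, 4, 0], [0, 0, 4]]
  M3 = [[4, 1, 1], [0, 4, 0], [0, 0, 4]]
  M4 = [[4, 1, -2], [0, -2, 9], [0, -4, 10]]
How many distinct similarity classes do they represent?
3 classes: {M1, M3}, {M2}, {M4}

Characteristic polynomials: χ_{M1} = (x - 4)^3, χ_{M2} = (x - 4)^3, χ_{M3} = (x - 4)^3, χ_{M4} = (x - 4)^3.

{M1, M3}: invariant factors x - 4, (x - 4)^2.

{M2}: invariant factors x - 4, x - 4, x - 4.

{M4}: invariant factors (x - 4)^3.

Matrices are similar if and only if their invariant-factor lists agree; the partition into similarity classes is {M1, M3}, {M2}, {M4}.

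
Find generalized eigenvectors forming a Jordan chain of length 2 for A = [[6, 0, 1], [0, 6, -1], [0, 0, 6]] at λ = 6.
v_1 = [[-2, 1, 1]]^T, v_2 = [[1, -1, 0]]^T

We seek v_1 ∈ ker((A - 6I)^2) \ ker(A - 6I), then set v_{i+1} = (A - 6I) v_i.

One such chain is v_1 = [[-2, 1, 1]]^T, v_2 = [[1, -1, 0]]^T. Check: (A - 6I) v_2 = [[0, 0, 0]]^T = 0.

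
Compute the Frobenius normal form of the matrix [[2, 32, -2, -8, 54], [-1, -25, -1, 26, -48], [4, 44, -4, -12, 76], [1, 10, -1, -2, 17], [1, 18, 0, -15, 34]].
R = [[0, 4, 0, 0, 0], [1, 3, 0, 0, 0], [0, 0, 0, 0, 4], [0, 0, 1, 0, 7], [0, 0, 0, 1, 2]]

The invariant factors of A (the non-unit diagonal entries of the Smith normal form of xI - A over ℚ[x]) are (x - 4)(x + 1), (x - 4)(x + 1)^2, each dividing the next. The characteristic polynomial is their product, (x - 4)^2(x + 1)^3.

The rational canonical form is the block-diagonal matrix of companion matrices C(f_i):
R = [[0, 4, 0, 0, 0], [1, 3, 0, 0, 0], [0, 0, 0, 0, 4], [0, 0, 1, 0, 7], [0, 0, 0, 1, 2]].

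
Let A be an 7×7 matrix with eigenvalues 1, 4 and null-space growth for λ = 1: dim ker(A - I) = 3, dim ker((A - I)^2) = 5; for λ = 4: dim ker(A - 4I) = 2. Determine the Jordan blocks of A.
Jordan blocks: (1, 2), (1, 2), (1, 1), (4, 1), (4, 1)

λ = 1: successive nullity increments [3, 2] count blocks of size ≥ k; block sizes are [2, 2, 1].
λ = 4: successive nullity increments [2] count blocks of size ≥ k; block sizes are [1, 1].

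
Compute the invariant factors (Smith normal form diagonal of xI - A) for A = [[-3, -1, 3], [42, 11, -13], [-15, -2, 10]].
The Jordan structure of A has elementary divisors (x - 6)^3. Arranging the block sizes at each eigenvalue in decreasing order and taking row products gives the invariant factors.

Invariant factors (smallest first, each dividing the next): (x - 6)^3.

Check: the last factor (x - 6)^3 is the minimal polynomial, and the product (x - 6)^3 is the characteristic polynomial.

(x - 6)^3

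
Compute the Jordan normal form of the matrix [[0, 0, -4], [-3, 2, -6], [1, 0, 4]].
The characteristic polynomial is det(xI - A) = (x - 2)^3, so the eigenvalues are 2 (algebraic multiplicity 3).

For λ = 2: rank(A - 2I) = 1, rank((A - 2I)^2) = 0. The eigenspace has dimension 3 - 1 = 2, so there are 2 Jordan blocks; the rank sequence gives block sizes [2, 1].

Assembling the blocks gives the Jordan form J above.

J = [[2, 1, 0], [0, 2, 0], [0, 0, 2]]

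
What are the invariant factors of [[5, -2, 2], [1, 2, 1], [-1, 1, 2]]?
x - 3, (x - 3)^2

The Jordan structure of A has elementary divisors (x - 3)^2, (x - 3). Arranging the block sizes at each eigenvalue in decreasing order and taking row products gives the invariant factors.

Invariant factors (smallest first, each dividing the next): x - 3, (x - 3)^2.

Check: the last factor (x - 3)^2 is the minimal polynomial, and the product (x - 3)^3 is the characteristic polynomial.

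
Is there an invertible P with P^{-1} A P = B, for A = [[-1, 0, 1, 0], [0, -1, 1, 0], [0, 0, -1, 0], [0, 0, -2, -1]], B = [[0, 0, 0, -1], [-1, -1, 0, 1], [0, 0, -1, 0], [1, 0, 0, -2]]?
Yes.

Two matrices over a field are similar if and only if they have the same invariant factors.

Both A and B have characteristic polynomial (x + 1)^4 and minimal polynomial (x + 1)^2. Computing further, both have invariant factors x + 1, x + 1, (x + 1)^2. Hence A and B are similar.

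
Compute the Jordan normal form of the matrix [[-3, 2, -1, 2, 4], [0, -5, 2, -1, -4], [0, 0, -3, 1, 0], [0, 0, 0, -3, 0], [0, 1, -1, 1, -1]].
J = [[-3, 1, 0, 0, 0], [0, -3, 1, 0, 0], [0, 0, -3, 0, 0], [0, 0, 0, -3, 1], [0, 0, 0, 0, -3]]

The characteristic polynomial is det(xI - A) = (x + 3)^5, so the eigenvalues are -3 (algebraic multiplicity 5).

For λ = -3: rank(A + 3I) = 3, rank((A + 3I)^2) = 1, rank((A + 3I)^3) = 0. The eigenspace has dimension 5 - 3 = 2, so there are 2 Jordan blocks; the rank sequence gives block sizes [3, 2].

Assembling the blocks gives the Jordan form J above.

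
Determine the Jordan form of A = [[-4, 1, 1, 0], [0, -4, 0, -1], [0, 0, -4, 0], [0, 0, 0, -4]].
The characteristic polynomial is det(xI - A) = (x + 4)^4, so the eigenvalues are -4 (algebraic multiplicity 4).

For λ = -4: rank(A + 4I) = 2, rank((A + 4I)^2) = 1, rank((A + 4I)^3) = 0. The eigenspace has dimension 4 - 2 = 2, so there are 2 Jordan blocks; the rank sequence gives block sizes [3, 1].

Assembling the blocks gives the Jordan form J above.

J = [[-4, 1, 0, 0], [0, -4, 1, 0], [0, 0, -4, 0], [0, 0, 0, -4]]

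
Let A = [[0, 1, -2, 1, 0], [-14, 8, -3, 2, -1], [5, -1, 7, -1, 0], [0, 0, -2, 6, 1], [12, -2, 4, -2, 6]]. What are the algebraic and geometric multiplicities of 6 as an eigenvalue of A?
algebraic multiplicity 2, geometric multiplicity 1

The characteristic polynomial is (x - 6)^2(x - 5)^3, so the factor x - 6 appears with exponent 2: the algebraic multiplicity is 2.

rank(A - 6I) = 4, so the eigenspace has dimension 5 - 4 = 1: the geometric multiplicity is 1.

Since 1 < 2, A is not diagonalizable.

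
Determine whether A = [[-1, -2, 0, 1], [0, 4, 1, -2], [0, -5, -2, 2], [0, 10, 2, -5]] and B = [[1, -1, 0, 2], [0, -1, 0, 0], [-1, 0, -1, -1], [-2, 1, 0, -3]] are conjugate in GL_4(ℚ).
Two matrices over a field are similar if and only if they have the same invariant factors.

Both A and B have characteristic polynomial (x + 1)^4 and minimal polynomial (x + 1)^2. Computing further, both have invariant factors (x + 1)^2, (x + 1)^2. Hence A and B are similar.

Yes.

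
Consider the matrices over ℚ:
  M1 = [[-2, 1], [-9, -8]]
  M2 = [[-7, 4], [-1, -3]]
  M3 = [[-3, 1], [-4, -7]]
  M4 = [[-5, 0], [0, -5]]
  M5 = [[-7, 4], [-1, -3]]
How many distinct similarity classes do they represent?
Characteristic polynomials: χ_{M1} = (x + 5)^2, χ_{M2} = (x + 5)^2, χ_{M3} = (x + 5)^2, χ_{M4} = (x + 5)^2, χ_{M5} = (x + 5)^2.

{M1, M2, M3, M5}: invariant factors (x + 5)^2.

{M4}: invariant factors x + 5, x + 5.

Matrices are similar if and only if their invariant-factor lists agree; the partition into similarity classes is {M1, M2, M3, M5}, {M4}.

2 classes: {M1, M2, M3, M5}, {M4}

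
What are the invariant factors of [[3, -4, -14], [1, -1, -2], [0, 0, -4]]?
The Jordan structure of A has elementary divisors (x + 4), (x - 1)^2. Arranging the block sizes at each eigenvalue in decreasing order and taking row products gives the invariant factors.

Invariant factors (smallest first, each dividing the next): (x - 1)^2(x + 4).

Check: the last factor (x - 1)^2(x + 4) is the minimal polynomial, and the product (x - 1)^2(x + 4) is the characteristic polynomial.

(x - 1)^2(x + 4)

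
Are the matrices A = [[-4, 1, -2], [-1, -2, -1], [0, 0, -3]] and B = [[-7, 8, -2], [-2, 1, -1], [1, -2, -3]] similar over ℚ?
Two matrices over a field are similar if and only if they have the same invariant factors.

Both A and B have characteristic polynomial (x + 3)^3 and minimal polynomial (x + 3)^3. Computing further, both have invariant factors (x + 3)^3. Hence A and B are similar.

Yes.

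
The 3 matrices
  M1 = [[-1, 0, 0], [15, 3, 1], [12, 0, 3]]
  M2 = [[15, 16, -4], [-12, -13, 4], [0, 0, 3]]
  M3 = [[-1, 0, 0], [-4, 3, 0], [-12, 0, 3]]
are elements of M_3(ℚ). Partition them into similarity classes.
2 classes: {M1}, {M2, M3}

Characteristic polynomials: χ_{M1} = (x - 3)^2(x + 1), χ_{M2} = (x - 3)^2(x + 1), χ_{M3} = (x - 3)^2(x + 1).

{M1}: invariant factors (x - 3)^2(x + 1).

{M2, M3}: invariant factors x - 3, (x - 3)(x + 1).

Matrices are similar if and only if their invariant-factor lists agree; the partition into similarity classes is {M1}, {M2, M3}.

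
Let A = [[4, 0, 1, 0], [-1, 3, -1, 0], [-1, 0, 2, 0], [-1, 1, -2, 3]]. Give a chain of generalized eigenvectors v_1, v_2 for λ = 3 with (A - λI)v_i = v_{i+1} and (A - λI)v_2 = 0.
We seek v_1 ∈ ker((A - 3I)^2) \ ker(A - 3I), then set v_{i+1} = (A - 3I) v_i.

One such chain is v_1 = [[0, 1, 0, 2]]^T, v_2 = [[0, 0, 0, 1]]^T. Check: (A - 3I) v_2 = [[0, 0, 0, 0]]^T = 0.

v_1 = [[0, 1, 0, 2]]^T, v_2 = [[0, 0, 0, 1]]^T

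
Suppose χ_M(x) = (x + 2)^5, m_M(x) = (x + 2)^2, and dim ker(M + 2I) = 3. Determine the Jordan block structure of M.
Jordan blocks: (-2, 2), (-2, 2), (-2, 1)

λ = -2: algebraic multiplicity 5 (exponent in χ_M), largest block size 2 (exponent in m_M), 3 blocks (geometric multiplicity). These force block sizes [2, 2, 1].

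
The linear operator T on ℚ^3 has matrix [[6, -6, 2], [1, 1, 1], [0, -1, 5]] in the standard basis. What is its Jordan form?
The characteristic polynomial is det(xI - A) = (x - 4)^3, so the eigenvalues are 4 (algebraic multiplicity 3).

For λ = 4: rank(A - 4I) = 2, rank((A - 4I)^2) = 1, rank((A - 4I)^3) = 0. The eigenspace has dimension 3 - 2 = 1, so there is 1 Jordan block; the rank sequence gives block sizes [3].

Assembling the blocks gives the Jordan form J above.

J = [[4, 1, 0], [0, 4, 1], [0, 0, 4]]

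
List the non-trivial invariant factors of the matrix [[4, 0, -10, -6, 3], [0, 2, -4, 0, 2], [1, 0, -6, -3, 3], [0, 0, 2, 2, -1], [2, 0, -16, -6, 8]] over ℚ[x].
The Jordan structure of A has elementary divisors (x - 2)^2, (x - 2)^2, (x - 2). Arranging the block sizes at each eigenvalue in decreasing order and taking row products gives the invariant factors.

Invariant factors (smallest first, each dividing the next): x - 2, (x - 2)^2, (x - 2)^2.

Check: the last factor (x - 2)^2 is the minimal polynomial, and the product (x - 2)^5 is the characteristic polynomial.

x - 2, (x - 2)^2, (x - 2)^2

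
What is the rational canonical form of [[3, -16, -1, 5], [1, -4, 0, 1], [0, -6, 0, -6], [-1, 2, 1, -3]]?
R = [[0, -6, 0, 0], [1, -2, 0, 0], [0, 0, 0, -6], [0, 0, 1, -2]]

The invariant factors of A (the non-unit diagonal entries of the Smith normal form of xI - A over ℚ[x]) are x^2 + 2x + 6, x^2 + 2x + 6, each dividing the next. The characteristic polynomial is their product, (x^2 + 2x + 6)^2.

The rational canonical form is the block-diagonal matrix of companion matrices C(f_i):
R = [[0, -6, 0, 0], [1, -2, 0, 0], [0, 0, 0, -6], [0, 0, 1, -2]].

Note the characteristic polynomial does not split into linear factors over ℚ, so A has no Jordan form over ℚ; the rational canonical form exists over any field.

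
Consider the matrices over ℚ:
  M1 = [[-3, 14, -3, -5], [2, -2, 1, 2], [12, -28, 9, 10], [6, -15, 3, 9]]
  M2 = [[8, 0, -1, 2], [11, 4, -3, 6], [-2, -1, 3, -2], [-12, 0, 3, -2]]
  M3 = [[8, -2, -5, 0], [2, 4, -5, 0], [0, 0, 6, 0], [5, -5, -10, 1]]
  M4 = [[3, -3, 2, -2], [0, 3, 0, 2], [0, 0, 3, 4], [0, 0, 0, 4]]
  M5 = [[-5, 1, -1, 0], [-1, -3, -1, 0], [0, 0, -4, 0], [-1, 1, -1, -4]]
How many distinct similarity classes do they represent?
4 classes: {M1, M4}, {M2}, {M3}, {M5}

Characteristic polynomials: χ_{M1} = (x - 4)(x - 3)^3, χ_{M2} = (x - 4)(x - 3)^3, χ_{M3} = (x - 6)^3(x - 1), χ_{M4} = (x - 4)(x - 3)^3, χ_{M5} = (x + 4)^4.

{M1, M4}: invariant factors x - 3, (x - 4)(x - 3)^2.

{M2}: invariant factors (x - 4)(x - 3)^3.

{M3}: invariant factors x - 6, (x - 6)^2(x - 1).

{M5}: invariant factors x + 4, x + 4, (x + 4)^2.

Matrices are similar if and only if their invariant-factor lists agree; the partition into similarity classes is {M1, M4}, {M2}, {M3}, {M5}.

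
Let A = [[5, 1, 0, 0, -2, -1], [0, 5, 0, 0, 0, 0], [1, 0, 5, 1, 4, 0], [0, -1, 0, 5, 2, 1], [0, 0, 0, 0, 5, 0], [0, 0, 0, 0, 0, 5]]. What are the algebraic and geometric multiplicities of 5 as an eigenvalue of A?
The characteristic polynomial is (x - 5)^6, so the factor x - 5 appears with exponent 6: the algebraic multiplicity is 6.

rank(A - 5I) = 2, so the eigenspace has dimension 6 - 2 = 4: the geometric multiplicity is 4.

Since 4 < 6, A is not diagonalizable.

algebraic multiplicity 6, geometric multiplicity 4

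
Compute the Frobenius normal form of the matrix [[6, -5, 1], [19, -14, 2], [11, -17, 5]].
The invariant factors of A (the non-unit diagonal entries of the Smith normal form of xI - A over ℚ[x]) are (x + 5)(x^2 - 2x + 4), each dividing the next. The characteristic polynomial is their product, (x + 5)(x^2 - 2x + 4).

The rational canonical form is the block-diagonal matrix of companion matrices C(f_i):
R = [[0, 0, -20], [1, 0, 6], [0, 1, -3]].

Note the characteristic polynomial does not split into linear factors over ℚ, so A has no Jordan form over ℚ; the rational canonical form exists over any field.

R = [[0, 0, -20], [1, 0, 6], [0, 1, -3]]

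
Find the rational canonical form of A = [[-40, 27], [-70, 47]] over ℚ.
R = [[0, -10], [1, 7]]

The invariant factors of A (the non-unit diagonal entries of the Smith normal form of xI - A over ℚ[x]) are (x - 5)(x - 2), each dividing the next. The characteristic polynomial is their product, (x - 5)(x - 2).

The rational canonical form is the block-diagonal matrix of companion matrices C(f_i):
R = [[0, -10], [1, 7]].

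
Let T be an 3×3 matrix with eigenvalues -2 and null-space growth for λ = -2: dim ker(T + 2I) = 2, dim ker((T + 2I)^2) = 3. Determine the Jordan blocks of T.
λ = -2: successive nullity increments [2, 1] count blocks of size ≥ k; block sizes are [2, 1].

Jordan blocks: (-2, 2), (-2, 1)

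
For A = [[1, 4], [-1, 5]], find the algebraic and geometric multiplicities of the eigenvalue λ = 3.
algebraic multiplicity 2, geometric multiplicity 1

The characteristic polynomial is (x - 3)^2, so the factor x - 3 appears with exponent 2: the algebraic multiplicity is 2.

rank(A - 3I) = 1, so the eigenspace has dimension 2 - 1 = 1: the geometric multiplicity is 1.

Since 1 < 2, A is not diagonalizable.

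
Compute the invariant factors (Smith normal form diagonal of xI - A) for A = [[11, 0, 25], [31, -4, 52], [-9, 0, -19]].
(x + 4)^3

The Jordan structure of A has elementary divisors (x + 4)^3. Arranging the block sizes at each eigenvalue in decreasing order and taking row products gives the invariant factors.

Invariant factors (smallest first, each dividing the next): (x + 4)^3.

Check: the last factor (x + 4)^3 is the minimal polynomial, and the product (x + 4)^3 is the characteristic polynomial.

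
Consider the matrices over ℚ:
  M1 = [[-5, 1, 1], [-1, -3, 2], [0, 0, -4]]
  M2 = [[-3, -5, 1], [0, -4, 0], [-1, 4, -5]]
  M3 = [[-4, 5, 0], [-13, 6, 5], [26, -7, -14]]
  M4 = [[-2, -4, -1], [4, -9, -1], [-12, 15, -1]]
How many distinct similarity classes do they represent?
Characteristic polynomials: χ_{M1} = (x + 4)^3, χ_{M2} = (x + 4)^3, χ_{M3} = (x + 4)^3, χ_{M4} = (x + 4)^3.

{M1, M2, M3, M4}: invariant factors (x + 4)^3.

Matrices are similar if and only if their invariant-factor lists agree; the partition into similarity classes is {M1, M2, M3, M4}.

1 class: {M1, M2, M3, M4}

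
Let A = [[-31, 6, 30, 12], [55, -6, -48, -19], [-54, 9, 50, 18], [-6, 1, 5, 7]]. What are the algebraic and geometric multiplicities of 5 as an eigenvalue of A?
The characteristic polynomial is (x - 5)^4, so the factor x - 5 appears with exponent 4: the algebraic multiplicity is 4.

rank(A - 5I) = 2, so the eigenspace has dimension 4 - 2 = 2: the geometric multiplicity is 2.

Since 2 < 4, A is not diagonalizable.

algebraic multiplicity 4, geometric multiplicity 2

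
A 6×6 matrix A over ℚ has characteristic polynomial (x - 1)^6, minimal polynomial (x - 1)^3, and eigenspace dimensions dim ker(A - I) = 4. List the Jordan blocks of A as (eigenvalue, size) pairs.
Jordan blocks: (1, 3), (1, 1), (1, 1), (1, 1)

λ = 1: algebraic multiplicity 6 (exponent in χ_A), largest block size 3 (exponent in m_A), 4 blocks (geometric multiplicity). These force block sizes [3, 1, 1, 1].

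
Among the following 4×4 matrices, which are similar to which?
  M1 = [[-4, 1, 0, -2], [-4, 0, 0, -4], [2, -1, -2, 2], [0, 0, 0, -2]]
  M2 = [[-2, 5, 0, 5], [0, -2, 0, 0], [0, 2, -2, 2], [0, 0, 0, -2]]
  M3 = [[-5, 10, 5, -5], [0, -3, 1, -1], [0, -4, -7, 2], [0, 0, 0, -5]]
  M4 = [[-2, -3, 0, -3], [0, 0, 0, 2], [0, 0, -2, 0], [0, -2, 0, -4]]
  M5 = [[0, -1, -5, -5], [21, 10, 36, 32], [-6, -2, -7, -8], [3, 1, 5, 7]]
3 classes: {M1, M2, M4}, {M3}, {M5}

Characteristic polynomials: χ_{M1} = (x + 2)^4, χ_{M2} = (x + 2)^4, χ_{M3} = (x + 5)^4, χ_{M4} = (x + 2)^4, χ_{M5} = (x - 3)^2(x - 2)^2.

{M1, M2, M4}: invariant factors x + 2, x + 2, (x + 2)^2.

{M3}: invariant factors x + 5, x + 5, (x + 5)^2.

{M5}: invariant factors (x - 3)^2(x - 2)^2.

Matrices are similar if and only if their invariant-factor lists agree; the partition into similarity classes is {M1, M2, M4}, {M3}, {M5}.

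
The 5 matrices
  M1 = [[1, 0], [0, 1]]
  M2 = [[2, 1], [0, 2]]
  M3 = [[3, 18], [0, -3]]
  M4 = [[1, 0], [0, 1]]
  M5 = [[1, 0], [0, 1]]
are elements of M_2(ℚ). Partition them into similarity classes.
Characteristic polynomials: χ_{M1} = (x - 1)^2, χ_{M2} = (x - 2)^2, χ_{M3} = (x - 3)(x + 3), χ_{M4} = (x - 1)^2, χ_{M5} = (x - 1)^2.

{M1, M4, M5}: invariant factors x - 1, x - 1.

{M2}: invariant factors (x - 2)^2.

{M3}: invariant factors (x - 3)(x + 3).

Matrices are similar if and only if their invariant-factor lists agree; the partition into similarity classes is {M1, M4, M5}, {M2}, {M3}.

3 classes: {M1, M4, M5}, {M2}, {M3}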